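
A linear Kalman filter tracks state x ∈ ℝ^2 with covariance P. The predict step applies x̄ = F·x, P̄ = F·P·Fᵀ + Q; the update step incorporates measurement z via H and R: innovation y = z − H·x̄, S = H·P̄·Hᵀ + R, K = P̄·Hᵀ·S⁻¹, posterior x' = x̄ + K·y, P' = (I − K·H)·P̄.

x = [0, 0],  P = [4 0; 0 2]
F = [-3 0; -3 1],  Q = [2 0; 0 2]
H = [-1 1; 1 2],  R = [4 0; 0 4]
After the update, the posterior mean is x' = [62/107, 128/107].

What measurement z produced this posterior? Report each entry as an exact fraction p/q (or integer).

z = [1, 3]

x̄ = F·x = [0, 0]
P̄ = F·P·Fᵀ + Q = [38 36; 36 40]
S = H·P̄·Hᵀ + R = [10 6; 6 346]
K = P̄·Hᵀ·S⁻¹ = [-169/428 139/428; 43/214 71/214]
x' − x̄ = [62/107, 128/107] = K·y
y = (KᵀK)⁻¹·Kᵀ·(x' − x̄) = [1, 3]
z = y + H·x̄ = [1, 3] + [0, 0] = [1, 3]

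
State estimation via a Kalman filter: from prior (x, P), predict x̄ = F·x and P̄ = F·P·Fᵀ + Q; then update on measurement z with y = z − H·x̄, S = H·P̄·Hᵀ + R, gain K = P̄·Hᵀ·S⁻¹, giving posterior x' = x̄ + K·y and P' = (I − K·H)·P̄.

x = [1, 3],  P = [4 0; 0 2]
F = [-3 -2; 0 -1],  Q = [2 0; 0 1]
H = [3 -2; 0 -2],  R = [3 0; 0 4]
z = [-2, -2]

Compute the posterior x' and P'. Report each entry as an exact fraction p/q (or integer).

x' = [-2/3, 13/248]
P' = [2/3 1/2; 1/2 369/496]

x̄ = F·x = [-9, -3]
P̄ = F·P·Fᵀ + Q = [46 4; 4 3]
y = z − H·x̄ = [19, -8]
S = H·P̄·Hᵀ + R = [381 -12; -12 16]
K = P̄·Hᵀ·S⁻¹ = [1/3 -1/4; 1/248 -369/992]
x' = x̄ + K·y = [-2/3, 13/248]
P' = (I − K·H)·P̄ = [2/3 1/2; 1/2 369/496]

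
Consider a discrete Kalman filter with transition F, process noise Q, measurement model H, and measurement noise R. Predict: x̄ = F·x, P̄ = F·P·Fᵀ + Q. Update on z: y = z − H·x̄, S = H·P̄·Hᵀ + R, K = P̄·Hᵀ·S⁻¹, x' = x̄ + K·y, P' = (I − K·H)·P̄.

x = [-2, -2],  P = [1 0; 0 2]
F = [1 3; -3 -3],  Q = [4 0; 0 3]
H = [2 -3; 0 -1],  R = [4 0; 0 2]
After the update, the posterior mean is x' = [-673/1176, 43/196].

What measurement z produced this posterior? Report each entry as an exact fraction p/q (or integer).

z = [-2, 1]

x̄ = F·x = [-8, 12]
P̄ = F·P·Fᵀ + Q = [23 -21; -21 30]
S = H·P̄·Hᵀ + R = [618 132; 132 32]
K = P̄·Hᵀ·S⁻¹ = [179/588 -235/392; -11/98 -93/196]
x' − x̄ = [8735/1176, -2309/196] = K·y
y = (KᵀK)⁻¹·Kᵀ·(x' − x̄) = [50, 13]
z = y + H·x̄ = [50, 13] + [-52, -12] = [-2, 1]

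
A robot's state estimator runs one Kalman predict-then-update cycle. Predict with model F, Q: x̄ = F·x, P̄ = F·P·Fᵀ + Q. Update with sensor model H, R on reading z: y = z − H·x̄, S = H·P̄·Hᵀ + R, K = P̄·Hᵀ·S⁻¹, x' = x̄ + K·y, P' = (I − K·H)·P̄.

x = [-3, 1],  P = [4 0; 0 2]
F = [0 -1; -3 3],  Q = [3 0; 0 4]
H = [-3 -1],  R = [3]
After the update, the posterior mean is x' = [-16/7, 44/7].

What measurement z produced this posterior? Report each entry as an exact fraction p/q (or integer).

x̄ = F·x = [-1, 12]
P̄ = F·P·Fᵀ + Q = [5 -6; -6 58]
S = H·P̄·Hᵀ + R = [70]
K = P̄·Hᵀ·S⁻¹ = [-9/70; -4/7]
x' − x̄ = [-9/7, -40/7] = K·y
y = (KᵀK)⁻¹·Kᵀ·(x' − x̄) = [10]
z = y + H·x̄ = [10] + [-9] = [1]

z = [1]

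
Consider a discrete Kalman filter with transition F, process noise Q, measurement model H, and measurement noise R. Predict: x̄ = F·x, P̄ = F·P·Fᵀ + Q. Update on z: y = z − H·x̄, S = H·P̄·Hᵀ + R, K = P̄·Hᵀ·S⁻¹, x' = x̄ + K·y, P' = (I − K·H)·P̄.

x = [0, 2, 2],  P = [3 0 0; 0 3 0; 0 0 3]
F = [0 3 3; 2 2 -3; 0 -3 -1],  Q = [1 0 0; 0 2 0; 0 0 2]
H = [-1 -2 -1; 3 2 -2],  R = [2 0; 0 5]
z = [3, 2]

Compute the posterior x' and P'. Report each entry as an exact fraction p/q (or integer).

x̄ = F·x = [12, -2, -8]
P̄ = F·P·Fᵀ + Q = [55 -9 -36; -9 53 -9; -36 -9 32]
y = z − H·x̄ = [3, -46]
S = H·P̄·Hᵀ + R = [157 -223; -223 1236]
K = P̄·Hᵀ·S⁻¹ = [47601/144323 34160/144323; -87137/144323 -4395/144323; -15178/144323 -24924/144323]
x' = x̄ + K·y = [303319/144323, -347887/144323, -53614/144323]
P' = (I − K·H)·P̄ = [504326/144323 -423539/144323 247550/144323; -423539/144323 407378/144323 -216943/144323; 247550/144323 -216943/144323 216692/144323]

x' = [303319/144323, -347887/144323, -53614/144323]
P' = [504326/144323 -423539/144323 247550/144323; -423539/144323 407378/144323 -216943/144323; 247550/144323 -216943/144323 216692/144323]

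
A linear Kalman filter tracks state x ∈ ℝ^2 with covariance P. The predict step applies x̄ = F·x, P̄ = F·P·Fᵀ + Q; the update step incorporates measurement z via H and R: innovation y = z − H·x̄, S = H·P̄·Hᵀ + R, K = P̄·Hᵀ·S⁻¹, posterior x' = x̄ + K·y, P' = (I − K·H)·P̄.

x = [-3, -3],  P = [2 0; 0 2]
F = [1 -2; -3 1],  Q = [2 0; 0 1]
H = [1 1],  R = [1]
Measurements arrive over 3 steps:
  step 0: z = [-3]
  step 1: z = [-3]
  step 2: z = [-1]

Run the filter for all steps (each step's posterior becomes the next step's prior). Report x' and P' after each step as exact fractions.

step 0: x' = [9/7, -24/7], P' = [82/7 -81/7; -81/7 173/14]
step 1: x' = [1209/79, -1428/79], P' = [12106/237 -4182/79; -4182/79 4403/79]
step 2: x' = [3049/161, -249903/12397], P' = [1652/23 -12018/161; -12018/161 972504/12397]

step 0: x̄ = F·x = [3, 6]
step 0: P̄ = F·P·Fᵀ + Q = [12 -10; -10 21]
step 0: y = z − H·x̄ = [-12]
step 0: S = H·P̄·Hᵀ + R = [14]
step 0: K = P̄·Hᵀ·S⁻¹ = [1/7; 11/14]
step 0: x' = x̄ + K·y = [9/7, -24/7]
step 0: P' = (I − K·H)·P̄ = [82/7 -81/7; -81/7 173/14]
step 1: x̄ = F·x = [57/7, -51/7]
step 1: P̄ = F·P·Fᵀ + Q = [766/7 -986/7; -986/7 2635/14]
step 1: y = z − H·x̄ = [-27/7]
step 1: S = H·P̄·Hᵀ + R = [237/14]
step 1: K = P̄·Hᵀ·S⁻¹ = [-440/237; 221/79]
step 1: x' = x̄ + K·y = [1209/79, -1428/79]
step 1: P' = (I − K·H)·P̄ = [12106/237 -4182/79; -4182/79 4403/79]
step 2: x̄ = F·x = [4065/79, -5055/79]
step 2: P̄ = F·P·Fᵀ + Q = [115600/237 -50186/79; -50186/79 65892/79]
step 2: y = z − H·x̄ = [911/79]
step 2: S = H·P̄·Hᵀ + R = [12397/237]
step 2: K = P̄·Hᵀ·S⁻¹ = [-454/161; 47118/12397]
step 2: x' = x̄ + K·y = [3049/161, -249903/12397]
step 2: P' = (I − K·H)·P̄ = [1652/23 -12018/161; -12018/161 972504/12397]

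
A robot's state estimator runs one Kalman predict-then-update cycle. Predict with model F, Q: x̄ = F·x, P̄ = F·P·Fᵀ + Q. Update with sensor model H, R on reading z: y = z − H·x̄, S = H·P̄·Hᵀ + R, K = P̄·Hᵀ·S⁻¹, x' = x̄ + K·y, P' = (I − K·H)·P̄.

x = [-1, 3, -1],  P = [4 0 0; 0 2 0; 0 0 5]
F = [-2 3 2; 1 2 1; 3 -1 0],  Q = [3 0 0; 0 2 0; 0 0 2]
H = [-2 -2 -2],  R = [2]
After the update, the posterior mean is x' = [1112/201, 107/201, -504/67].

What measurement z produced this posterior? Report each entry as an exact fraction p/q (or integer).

z = [3]

x̄ = F·x = [9, 4, -6]
P̄ = F·P·Fᵀ + Q = [57 14 -30; 14 19 8; -30 8 40]
S = H·P̄·Hᵀ + R = [402]
K = P̄·Hᵀ·S⁻¹ = [-41/201; -41/201; -6/67]
x' − x̄ = [-697/201, -697/201, -102/67] = K·y
y = (KᵀK)⁻¹·Kᵀ·(x' − x̄) = [17]
z = y + H·x̄ = [17] + [-14] = [3]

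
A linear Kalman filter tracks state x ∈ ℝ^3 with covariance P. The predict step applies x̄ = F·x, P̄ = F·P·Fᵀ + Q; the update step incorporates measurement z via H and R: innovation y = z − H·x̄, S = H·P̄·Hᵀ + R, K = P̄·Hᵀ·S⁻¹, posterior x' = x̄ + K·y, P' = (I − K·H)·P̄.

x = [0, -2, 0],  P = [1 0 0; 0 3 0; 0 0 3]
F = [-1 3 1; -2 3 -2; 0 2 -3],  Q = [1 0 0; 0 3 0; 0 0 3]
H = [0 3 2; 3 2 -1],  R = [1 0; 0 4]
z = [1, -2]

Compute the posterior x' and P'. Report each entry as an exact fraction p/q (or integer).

x̄ = F·x = [-6, -6, -4]
P̄ = F·P·Fᵀ + Q = [32 23 9; 23 46 36; 9 36 42]
y = z − H·x̄ = [27, 24]
S = H·P̄·Hᵀ + R = [1015 489; 489 596]
K = P̄·Hᵀ·S⁻¹ = [-13185/365819 92452/365819; 64035/365819 24185/365819; 86559/365819 -36033/365819]
x' = x̄ + K·y = [-332061/365819, 114471/365819, 9025/365819]
P' = (I − K·H)·P̄ = [557187/365819 -373813/365819 554127/365819; -373813/365819 357199/365819 -503781/365819; 554127/365819 -503781/365819 798951/365819]

x' = [-332061/365819, 114471/365819, 9025/365819]
P' = [557187/365819 -373813/365819 554127/365819; -373813/365819 357199/365819 -503781/365819; 554127/365819 -503781/365819 798951/365819]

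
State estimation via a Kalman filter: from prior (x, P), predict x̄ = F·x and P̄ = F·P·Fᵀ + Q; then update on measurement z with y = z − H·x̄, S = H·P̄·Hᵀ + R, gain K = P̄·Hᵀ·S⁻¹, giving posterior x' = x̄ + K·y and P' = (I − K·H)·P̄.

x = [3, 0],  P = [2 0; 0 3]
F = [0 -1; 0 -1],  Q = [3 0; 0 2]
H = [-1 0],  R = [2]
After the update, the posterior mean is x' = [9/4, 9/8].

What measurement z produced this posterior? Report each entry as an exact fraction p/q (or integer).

x̄ = F·x = [0, 0]
P̄ = F·P·Fᵀ + Q = [6 3; 3 5]
S = H·P̄·Hᵀ + R = [8]
K = P̄·Hᵀ·S⁻¹ = [-3/4; -3/8]
x' − x̄ = [9/4, 9/8] = K·y
y = (KᵀK)⁻¹·Kᵀ·(x' − x̄) = [-3]
z = y + H·x̄ = [-3] + [0] = [-3]

z = [-3]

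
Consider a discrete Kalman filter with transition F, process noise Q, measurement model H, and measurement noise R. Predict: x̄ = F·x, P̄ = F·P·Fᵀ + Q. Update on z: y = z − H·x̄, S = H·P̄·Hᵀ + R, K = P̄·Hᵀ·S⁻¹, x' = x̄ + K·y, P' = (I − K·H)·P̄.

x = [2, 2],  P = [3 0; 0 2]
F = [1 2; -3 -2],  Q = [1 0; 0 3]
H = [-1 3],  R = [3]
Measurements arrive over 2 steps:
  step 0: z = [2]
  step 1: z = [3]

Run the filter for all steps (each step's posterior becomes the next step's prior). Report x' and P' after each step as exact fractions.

step 0: x̄ = F·x = [6, -10]
step 0: P̄ = F·P·Fᵀ + Q = [12 -17; -17 38]
step 0: y = z − H·x̄ = [38]
step 0: S = H·P̄·Hᵀ + R = [459]
step 0: K = P̄·Hᵀ·S⁻¹ = [-7/51; 131/459]
step 0: x' = x̄ + K·y = [40/51, 388/459]
step 0: P' = (I − K·H)·P̄ = [57/17 50/51; 50/51 281/459]
step 1: x̄ = F·x = [1136/459, -1856/459]
step 1: P̄ = F·P·Fᵀ + Q = [4922/459 -9341/459; -9341/459 21752/459]
step 1: y = z − H·x̄ = [8081/459]
step 1: S = H·P̄·Hᵀ + R = [258113/459]
step 1: K = P̄·Hᵀ·S⁻¹ = [-32945/258113; 74597/258113]
step 1: x' = x̄ + K·y = [58797/258113, 269631/258113]
step 1: P' = (I − K·H)·P̄ = [403179/258113 101448/258113; 101448/258113 108413/258113]

step 0: x' = [40/51, 388/459], P' = [57/17 50/51; 50/51 281/459]
step 1: x' = [58797/258113, 269631/258113], P' = [403179/258113 101448/258113; 101448/258113 108413/258113]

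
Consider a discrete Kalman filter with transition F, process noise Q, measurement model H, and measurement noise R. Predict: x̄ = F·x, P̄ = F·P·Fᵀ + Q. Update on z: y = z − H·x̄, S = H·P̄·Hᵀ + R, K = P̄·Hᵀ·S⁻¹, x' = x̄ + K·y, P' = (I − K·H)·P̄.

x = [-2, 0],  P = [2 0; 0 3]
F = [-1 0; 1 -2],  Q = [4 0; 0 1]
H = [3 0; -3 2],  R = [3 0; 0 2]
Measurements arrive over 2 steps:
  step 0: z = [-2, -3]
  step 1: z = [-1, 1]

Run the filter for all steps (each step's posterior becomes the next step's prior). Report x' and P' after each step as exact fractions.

step 0: x' = [-293/604, -331/151], P' = [89/302 64/151; 64/151 165/151]
step 1: x' = [1164/27845, 26047/27845], P' = [22822/83535 30676/83535; 30676/83535 78253/83535]

step 0: x̄ = F·x = [2, -2]
step 0: P̄ = F·P·Fᵀ + Q = [6 -2; -2 15]
step 0: y = z − H·x̄ = [-8, 7]
step 0: S = H·P̄·Hᵀ + R = [57 -66; -66 140]
step 0: K = P̄·Hᵀ·S⁻¹ = [89/302 -11/604; 64/151 69/151]
step 0: x' = x̄ + K·y = [-293/604, -331/151]
step 0: P' = (I − K·H)·P̄ = [89/302 64/151; 64/151 165/151]
step 1: x̄ = F·x = [293/604, 2355/604]
step 1: P̄ = F·P·Fᵀ + Q = [1297/302 167/302; 167/302 1199/302]
step 1: y = z − H·x̄ = [-1483/604, -3227/604]
step 1: S = H·P̄·Hᵀ + R = [12579/302 -10671/302; -10671/302 15069/302]
step 1: K = P̄·Hᵀ·S⁻¹ = [22822/83535 -3557/83535; 30676/83535 32239/83535]
step 1: x' = x̄ + K·y = [1164/27845, 26047/27845]
step 1: P' = (I − K·H)·P̄ = [22822/83535 30676/83535; 30676/83535 78253/83535]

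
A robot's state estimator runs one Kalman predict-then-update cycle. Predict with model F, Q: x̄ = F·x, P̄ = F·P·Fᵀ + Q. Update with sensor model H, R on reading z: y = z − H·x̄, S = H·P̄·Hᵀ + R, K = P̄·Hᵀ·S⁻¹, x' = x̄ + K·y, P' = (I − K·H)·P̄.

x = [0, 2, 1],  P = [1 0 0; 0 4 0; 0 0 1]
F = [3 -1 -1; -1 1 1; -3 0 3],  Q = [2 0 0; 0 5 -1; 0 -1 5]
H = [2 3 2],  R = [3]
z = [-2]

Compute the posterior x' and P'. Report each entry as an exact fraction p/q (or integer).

x' = [-101/63, 9/14, -29/126]
P' = [880/63 -32/7 -460/63; -32/7 73/14 -41/14; -460/63 -41/14 1529/126]

x̄ = F·x = [-3, 3, 3]
P̄ = F·P·Fᵀ + Q = [16 -8 -12; -8 11 5; -12 5 23]
y = z − H·x̄ = [-11]
S = H·P̄·Hᵀ + R = [126]
K = P̄·Hᵀ·S⁻¹ = [-8/63; 3/14; 37/126]
x' = x̄ + K·y = [-101/63, 9/14, -29/126]
P' = (I − K·H)·P̄ = [880/63 -32/7 -460/63; -32/7 73/14 -41/14; -460/63 -41/14 1529/126]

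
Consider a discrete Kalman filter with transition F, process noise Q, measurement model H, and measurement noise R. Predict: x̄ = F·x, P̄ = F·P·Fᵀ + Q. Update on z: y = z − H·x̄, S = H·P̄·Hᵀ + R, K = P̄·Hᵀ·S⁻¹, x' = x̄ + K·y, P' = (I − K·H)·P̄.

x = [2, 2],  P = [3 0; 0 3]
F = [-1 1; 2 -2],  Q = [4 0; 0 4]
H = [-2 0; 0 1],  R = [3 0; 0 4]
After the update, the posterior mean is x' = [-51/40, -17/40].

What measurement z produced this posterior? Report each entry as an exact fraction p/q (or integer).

x̄ = F·x = [0, 0]
P̄ = F·P·Fᵀ + Q = [10 -12; -12 28]
S = H·P̄·Hᵀ + R = [43 24; 24 32]
K = P̄·Hᵀ·S⁻¹ = [-11/25 -9/200; 3/25 157/200]
x' − x̄ = [-51/40, -17/40] = K·y
y = (KᵀK)⁻¹·Kᵀ·(x' − x̄) = [3, -1]
z = y + H·x̄ = [3, -1] + [0, 0] = [3, -1]

z = [3, -1]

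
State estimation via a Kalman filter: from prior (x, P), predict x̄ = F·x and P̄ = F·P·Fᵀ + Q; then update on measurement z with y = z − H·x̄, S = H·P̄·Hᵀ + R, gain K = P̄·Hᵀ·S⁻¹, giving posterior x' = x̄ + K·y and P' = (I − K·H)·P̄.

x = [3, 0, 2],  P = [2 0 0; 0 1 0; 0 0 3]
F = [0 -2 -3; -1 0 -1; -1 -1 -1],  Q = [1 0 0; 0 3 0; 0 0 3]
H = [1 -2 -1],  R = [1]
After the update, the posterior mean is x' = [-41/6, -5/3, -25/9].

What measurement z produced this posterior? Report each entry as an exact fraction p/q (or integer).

z = [-1]

x̄ = F·x = [-6, -5, -5]
P̄ = F·P·Fᵀ + Q = [32 9 11; 9 8 5; 11 5 9]
S = H·P̄·Hᵀ + R = [36]
K = P̄·Hᵀ·S⁻¹ = [1/12; -1/3; -2/9]
x' − x̄ = [-5/6, 10/3, 20/9] = K·y
y = (KᵀK)⁻¹·Kᵀ·(x' − x̄) = [-10]
z = y + H·x̄ = [-10] + [9] = [-1]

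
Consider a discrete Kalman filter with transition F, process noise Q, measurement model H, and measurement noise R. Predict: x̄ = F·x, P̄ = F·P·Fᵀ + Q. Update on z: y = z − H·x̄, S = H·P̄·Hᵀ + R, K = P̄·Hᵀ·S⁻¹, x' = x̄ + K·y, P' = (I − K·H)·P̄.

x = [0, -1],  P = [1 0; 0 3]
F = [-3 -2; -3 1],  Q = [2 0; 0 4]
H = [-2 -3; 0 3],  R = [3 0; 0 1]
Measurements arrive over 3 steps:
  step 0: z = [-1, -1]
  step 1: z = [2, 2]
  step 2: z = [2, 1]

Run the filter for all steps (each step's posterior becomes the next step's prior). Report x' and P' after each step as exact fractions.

step 0: x̄ = F·x = [2, -1]
step 0: P̄ = F·P·Fᵀ + Q = [23 3; 3 16]
step 0: y = z − H·x̄ = [0, 2]
step 0: S = H·P̄·Hᵀ + R = [275 -162; -162 145]
step 0: K = P̄·Hᵀ·S⁻¹ = [-6517/13631 -6435/13631; -54/13631 4452/13631]
step 0: x' = x̄ + K·y = [14392/13631, -4727/13631]
step 0: P' = (I − K·H)·P̄ = [12993/13631 -2145/13631; -2145/13631 1484/13631]
step 1: x̄ = F·x = [-33722/13631, -47903/13631]
step 1: P̄ = F·P·Fᵀ + Q = [124395/13631 107534/13631; 107534/13631 185815/13631]
step 1: y = z − H·x̄ = [-183891/13631, 170971/13631]
step 1: S = H·P̄·Hᵀ + R = [3501216/13631 -2317539/13631; -2317539/13631 1685966/13631]
step 1: K = P̄·Hᵀ·S⁻¹ = [-1758286/4336065 -529088/1445355; -772513/39024585 3947041/13008195]
step 1: x' = x̄ + K·y = [-2305136/1445355, 7266577/13008195]
step 1: P' = (I − K·H)·P̄ = [381229/481785 -529088/4336065; -529088/4336065 3947041/39024585]
step 2: x̄ = F·x = [47705518/13008195, 69505249/13008195]
step 2: P̄ = F·P·Fᵀ + Q = [314611771/39024585 255736483/39024585; 255736483/39024585 466532074/39024585]
step 2: y = z − H·x̄ = [329943173/13008195, -65169184/4336065]
step 2: S = H·P̄·Hᵀ + R = [8643147301/39024585 -1911069188/13008195; -1911069188/13008195 470868139/4336065]
step 2: K = P̄·Hᵀ·S⁻¹ = [-5561516879/13758269089 -35232556815/96307883623; -273009884/13758269089 29221578774/96307883623]
step 2: x' = x̄ + K·y = [-104721928825/96307883623, 26930705489/96307883623]
step 2: P' = (I − K·H)·P̄ = [76012205637/96307883623 -11744185605/96307883623; -11744185605/96307883623 9740526258/96307883623]

step 0: x' = [14392/13631, -4727/13631], P' = [12993/13631 -2145/13631; -2145/13631 1484/13631]
step 1: x' = [-2305136/1445355, 7266577/13008195], P' = [381229/481785 -529088/4336065; -529088/4336065 3947041/39024585]
step 2: x' = [-104721928825/96307883623, 26930705489/96307883623], P' = [76012205637/96307883623 -11744185605/96307883623; -11744185605/96307883623 9740526258/96307883623]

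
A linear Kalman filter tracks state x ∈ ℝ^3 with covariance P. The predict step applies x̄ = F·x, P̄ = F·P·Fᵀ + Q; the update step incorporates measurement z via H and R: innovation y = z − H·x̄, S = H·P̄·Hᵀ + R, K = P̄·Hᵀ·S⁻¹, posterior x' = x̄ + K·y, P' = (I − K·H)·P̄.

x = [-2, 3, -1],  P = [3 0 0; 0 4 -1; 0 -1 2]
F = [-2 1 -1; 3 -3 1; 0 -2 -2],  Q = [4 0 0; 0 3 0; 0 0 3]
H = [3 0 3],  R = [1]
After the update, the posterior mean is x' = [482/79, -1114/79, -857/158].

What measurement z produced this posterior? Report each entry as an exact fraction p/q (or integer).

x̄ = F·x = [8, -16, -4]
P̄ = F·P·Fᵀ + Q = [24 -36 -4; -36 74 16; -4 16 19]
S = H·P̄·Hᵀ + R = [316]
K = P̄·Hᵀ·S⁻¹ = [15/79; -15/79; 45/316]
x' − x̄ = [-150/79, 150/79, -225/158] = K·y
y = (KᵀK)⁻¹·Kᵀ·(x' − x̄) = [-10]
z = y + H·x̄ = [-10] + [12] = [2]

z = [2]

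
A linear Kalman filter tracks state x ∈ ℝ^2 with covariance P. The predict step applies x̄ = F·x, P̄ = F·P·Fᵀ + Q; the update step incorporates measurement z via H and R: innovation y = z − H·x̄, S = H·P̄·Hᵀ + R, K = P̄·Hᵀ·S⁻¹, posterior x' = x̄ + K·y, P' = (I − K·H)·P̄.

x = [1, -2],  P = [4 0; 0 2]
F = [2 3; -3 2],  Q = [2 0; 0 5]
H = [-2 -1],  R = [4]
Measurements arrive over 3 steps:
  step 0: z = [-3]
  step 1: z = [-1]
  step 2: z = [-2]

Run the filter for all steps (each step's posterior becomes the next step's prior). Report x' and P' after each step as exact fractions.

step 0: x̄ = F·x = [-4, -7]
step 0: P̄ = F·P·Fᵀ + Q = [36 -12; -12 49]
step 0: y = z − H·x̄ = [-18]
step 0: S = H·P̄·Hᵀ + R = [149]
step 0: K = P̄·Hᵀ·S⁻¹ = [-60/149; -25/149]
step 0: x' = x̄ + K·y = [484/149, -593/149]
step 0: P' = (I − K·H)·P̄ = [1764/149 -3288/149; -3288/149 6676/149]
step 1: x̄ = F·x = [-811/149, -2638/149]
step 1: P̄ = F·P·Fᵀ + Q = [27982/149 45912/149; 45912/149 82781/149]
step 1: y = z − H·x̄ = [-4409/149]
step 1: S = H·P̄·Hᵀ + R = [378953/149]
step 1: K = P̄·Hᵀ·S⁻¹ = [-101876/378953; -174605/378953]
step 1: x' = x̄ + K·y = [951949/378953, -1542581/378953]
step 1: P' = (I − K·H)·P̄ = [1511030/378953 -2614556/378953; -2614556/378953 5927532/378953]
step 2: x̄ = F·x = [-2723845/378953, -5941009/378953]
step 2: P̄ = F·P·Fᵀ + Q = [28775142/378953 39571792/378953; 39571792/378953 70578835/378953]
step 2: y = z − H·x̄ = [-12146605/378953]
step 2: S = H·P̄·Hᵀ + R = [345482383/378953]
step 2: K = P̄·Hᵀ·S⁻¹ = [-97122076/345482383; -149722419/345482383]
step 2: x' = x̄ + K·y = [629795865/345482383, -617213384/345482383]
step 2: P' = (I − K·H)·P̄ = [1342137370/345482383 -2295786436/345482383; -2295786436/345482383 5190462548/345482383]

step 0: x' = [484/149, -593/149], P' = [1764/149 -3288/149; -3288/149 6676/149]
step 1: x' = [951949/378953, -1542581/378953], P' = [1511030/378953 -2614556/378953; -2614556/378953 5927532/378953]
step 2: x' = [629795865/345482383, -617213384/345482383], P' = [1342137370/345482383 -2295786436/345482383; -2295786436/345482383 5190462548/345482383]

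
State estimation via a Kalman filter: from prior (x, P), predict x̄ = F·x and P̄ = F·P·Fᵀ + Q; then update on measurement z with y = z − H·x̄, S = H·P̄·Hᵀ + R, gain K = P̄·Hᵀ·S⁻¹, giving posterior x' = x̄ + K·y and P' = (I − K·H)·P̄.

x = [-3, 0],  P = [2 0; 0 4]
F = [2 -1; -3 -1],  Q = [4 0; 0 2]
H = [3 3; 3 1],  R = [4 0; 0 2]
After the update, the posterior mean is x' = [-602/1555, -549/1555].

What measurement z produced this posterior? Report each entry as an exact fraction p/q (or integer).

x̄ = F·x = [-6, 9]
P̄ = F·P·Fᵀ + Q = [16 -8; -8 24]
S = H·P̄·Hᵀ + R = [220 120; 120 122]
K = P̄·Hᵀ·S⁻¹ = [-234/1555 148/311; 732/1555 -144/311]
x' − x̄ = [8728/1555, -14544/1555] = K·y
y = (KᵀK)⁻¹·Kᵀ·(x' − x̄) = [-12, 8]
z = y + H·x̄ = [-12, 8] + [9, -9] = [-3, -1]

z = [-3, -1]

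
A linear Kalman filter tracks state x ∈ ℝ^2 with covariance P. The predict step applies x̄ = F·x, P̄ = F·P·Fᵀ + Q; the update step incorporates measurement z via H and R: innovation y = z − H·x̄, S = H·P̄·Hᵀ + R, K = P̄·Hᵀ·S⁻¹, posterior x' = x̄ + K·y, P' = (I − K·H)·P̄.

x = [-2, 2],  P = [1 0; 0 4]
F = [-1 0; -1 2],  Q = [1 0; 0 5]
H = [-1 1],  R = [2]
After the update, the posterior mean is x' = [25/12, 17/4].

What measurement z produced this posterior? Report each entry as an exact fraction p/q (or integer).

z = [2]

x̄ = F·x = [2, 6]
P̄ = F·P·Fᵀ + Q = [2 1; 1 22]
S = H·P̄·Hᵀ + R = [24]
K = P̄·Hᵀ·S⁻¹ = [-1/24; 7/8]
x' − x̄ = [1/12, -7/4] = K·y
y = (KᵀK)⁻¹·Kᵀ·(x' − x̄) = [-2]
z = y + H·x̄ = [-2] + [4] = [2]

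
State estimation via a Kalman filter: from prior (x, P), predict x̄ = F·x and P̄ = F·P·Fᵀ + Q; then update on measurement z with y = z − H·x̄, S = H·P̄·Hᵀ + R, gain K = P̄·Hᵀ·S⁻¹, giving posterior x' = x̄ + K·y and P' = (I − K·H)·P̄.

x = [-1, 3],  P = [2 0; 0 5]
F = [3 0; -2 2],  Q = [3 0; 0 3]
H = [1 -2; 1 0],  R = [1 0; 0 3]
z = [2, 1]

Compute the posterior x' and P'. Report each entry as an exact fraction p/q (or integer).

x̄ = F·x = [-3, 8]
P̄ = F·P·Fᵀ + Q = [21 -12; -12 31]
y = z − H·x̄ = [21, 4]
S = H·P̄·Hᵀ + R = [194 45; 45 24]
K = P̄·Hᵀ·S⁻¹ = [45/877 683/877; -412/877 334/877]
x' = x̄ + K·y = [1046/877, -300/877]
P' = (I − K·H)·P̄ = [2049/877 1002/877; 1002/877 707/877]

x' = [1046/877, -300/877]
P' = [2049/877 1002/877; 1002/877 707/877]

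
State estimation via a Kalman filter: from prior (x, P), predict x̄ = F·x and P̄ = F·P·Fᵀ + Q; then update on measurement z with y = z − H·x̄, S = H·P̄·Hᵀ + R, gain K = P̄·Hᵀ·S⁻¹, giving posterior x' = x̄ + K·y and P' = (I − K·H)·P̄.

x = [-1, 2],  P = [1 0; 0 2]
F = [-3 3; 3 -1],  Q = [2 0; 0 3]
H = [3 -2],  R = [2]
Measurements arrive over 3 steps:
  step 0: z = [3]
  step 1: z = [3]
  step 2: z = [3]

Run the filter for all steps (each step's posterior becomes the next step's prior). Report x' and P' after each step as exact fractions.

step 0: x̄ = F·x = [9, -5]
step 0: P̄ = F·P·Fᵀ + Q = [29 -15; -15 14]
step 0: y = z − H·x̄ = [-34]
step 0: S = H·P̄·Hᵀ + R = [499]
step 0: K = P̄·Hᵀ·S⁻¹ = [117/499; -73/499]
step 0: x' = x̄ + K·y = [513/499, -13/499]
step 0: P' = (I − K·H)·P̄ = [782/499 1056/499; 1056/499 1657/499]
step 1: x̄ = F·x = [-1578/499, 1552/499]
step 1: P̄ = F·P·Fᵀ + Q = [3941/499 663/499; 663/499 3856/499]
step 1: y = z − H·x̄ = [9335/499]
step 1: S = H·P̄·Hᵀ + R = [43935/499]
step 1: K = P̄·Hᵀ·S⁻¹ = [3499/14645; -5723/43935]
step 1: x' = x̄ + K·y = [3829/2929, 5917/8787]
step 1: P' = (I − K·H)·P̄ = [42058/14645 59588/14645; 59588/14645 273869/43935]
step 2: x̄ = F·x = [-5570/2929, 28544/8787]
step 2: P̄ = F·P·Fᵀ + Q = [31367/2929 12533/2929; 12533/2929 468656/43935]
step 2: y = z − H·x̄ = [133579/8787]
step 2: S = H·P̄·Hᵀ + R = [3941099/43935]
step 2: K = P̄·Hᵀ·S⁻¹ = [1035525/3941099; -373327/3941099]
step 2: x' = x̄ + K·y = [8247255/3941099, 7127129/3941099]
step 2: P' = (I − K·H)·P̄ = [17798902/3941099 25662828/3941099; 25662828/3941099 38867569/3941099]

step 0: x' = [513/499, -13/499], P' = [782/499 1056/499; 1056/499 1657/499]
step 1: x' = [3829/2929, 5917/8787], P' = [42058/14645 59588/14645; 59588/14645 273869/43935]
step 2: x' = [8247255/3941099, 7127129/3941099], P' = [17798902/3941099 25662828/3941099; 25662828/3941099 38867569/3941099]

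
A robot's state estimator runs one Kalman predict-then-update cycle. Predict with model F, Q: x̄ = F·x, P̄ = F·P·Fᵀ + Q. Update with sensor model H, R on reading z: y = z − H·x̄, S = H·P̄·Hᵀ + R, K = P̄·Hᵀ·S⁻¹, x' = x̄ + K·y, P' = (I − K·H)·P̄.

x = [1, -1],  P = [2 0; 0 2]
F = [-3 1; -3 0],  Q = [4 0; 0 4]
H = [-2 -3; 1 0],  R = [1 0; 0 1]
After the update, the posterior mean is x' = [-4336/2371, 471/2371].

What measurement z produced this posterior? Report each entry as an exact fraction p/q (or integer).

z = [3, -2]

x̄ = F·x = [-4, -3]
P̄ = F·P·Fᵀ + Q = [24 18; 18 22]
S = H·P̄·Hᵀ + R = [511 -102; -102 25]
K = P̄·Hᵀ·S⁻¹ = [-102/2371 1860/2371; -714/2371 -1206/2371]
x' − x̄ = [5148/2371, 7584/2371] = K·y
y = (KᵀK)⁻¹·Kᵀ·(x' − x̄) = [-14, 2]
z = y + H·x̄ = [-14, 2] + [17, -4] = [3, -2]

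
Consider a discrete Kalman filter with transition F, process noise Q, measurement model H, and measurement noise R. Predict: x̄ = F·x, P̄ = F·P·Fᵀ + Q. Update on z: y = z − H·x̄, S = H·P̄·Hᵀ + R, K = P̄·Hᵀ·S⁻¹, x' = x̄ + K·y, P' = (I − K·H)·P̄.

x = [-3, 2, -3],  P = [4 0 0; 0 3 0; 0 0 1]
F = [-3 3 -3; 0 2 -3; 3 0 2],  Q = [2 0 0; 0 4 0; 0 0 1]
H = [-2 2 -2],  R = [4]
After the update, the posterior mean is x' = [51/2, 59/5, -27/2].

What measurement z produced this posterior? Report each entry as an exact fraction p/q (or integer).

z = [-1]

x̄ = F·x = [24, 13, -15]
P̄ = F·P·Fᵀ + Q = [74 27 -42; 27 25 -6; -42 -6 41]
S = H·P̄·Hᵀ + R = [60]
K = P̄·Hᵀ·S⁻¹ = [-1/6; 2/15; -1/6]
x' − x̄ = [3/2, -6/5, 3/2] = K·y
y = (KᵀK)⁻¹·Kᵀ·(x' − x̄) = [-9]
z = y + H·x̄ = [-9] + [8] = [-1]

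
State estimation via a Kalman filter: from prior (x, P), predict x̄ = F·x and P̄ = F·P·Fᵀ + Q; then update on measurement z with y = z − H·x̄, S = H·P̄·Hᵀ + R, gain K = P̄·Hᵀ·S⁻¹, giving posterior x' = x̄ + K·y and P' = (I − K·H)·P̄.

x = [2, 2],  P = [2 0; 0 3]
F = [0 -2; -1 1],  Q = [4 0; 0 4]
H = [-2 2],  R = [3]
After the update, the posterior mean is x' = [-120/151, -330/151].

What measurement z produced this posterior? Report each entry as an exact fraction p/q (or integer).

x̄ = F·x = [-4, 0]
P̄ = F·P·Fᵀ + Q = [16 -6; -6 9]
S = H·P̄·Hᵀ + R = [151]
K = P̄·Hᵀ·S⁻¹ = [-44/151; 30/151]
x' − x̄ = [484/151, -330/151] = K·y
y = (KᵀK)⁻¹·Kᵀ·(x' − x̄) = [-11]
z = y + H·x̄ = [-11] + [8] = [-3]

z = [-3]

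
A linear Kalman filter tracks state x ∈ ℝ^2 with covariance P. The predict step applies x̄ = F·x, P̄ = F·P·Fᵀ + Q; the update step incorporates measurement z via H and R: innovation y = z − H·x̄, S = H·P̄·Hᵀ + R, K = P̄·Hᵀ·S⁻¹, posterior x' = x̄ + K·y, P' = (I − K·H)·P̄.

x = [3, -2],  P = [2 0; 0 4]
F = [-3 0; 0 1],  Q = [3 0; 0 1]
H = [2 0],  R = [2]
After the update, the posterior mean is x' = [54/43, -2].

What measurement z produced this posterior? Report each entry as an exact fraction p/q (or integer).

z = [3]

x̄ = F·x = [-9, -2]
P̄ = F·P·Fᵀ + Q = [21 0; 0 5]
S = H·P̄·Hᵀ + R = [86]
K = P̄·Hᵀ·S⁻¹ = [21/43; 0]
x' − x̄ = [441/43, 0] = K·y
y = (KᵀK)⁻¹·Kᵀ·(x' − x̄) = [21]
z = y + H·x̄ = [21] + [-18] = [3]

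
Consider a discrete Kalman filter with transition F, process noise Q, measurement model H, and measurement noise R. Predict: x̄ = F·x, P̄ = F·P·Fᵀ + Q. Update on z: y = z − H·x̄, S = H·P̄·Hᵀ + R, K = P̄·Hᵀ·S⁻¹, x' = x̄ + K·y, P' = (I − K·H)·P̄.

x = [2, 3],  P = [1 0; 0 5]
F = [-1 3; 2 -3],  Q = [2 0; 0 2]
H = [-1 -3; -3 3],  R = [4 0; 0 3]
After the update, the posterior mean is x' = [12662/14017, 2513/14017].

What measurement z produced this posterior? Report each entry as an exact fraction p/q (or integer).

z = [-1, -2]

x̄ = F·x = [7, -5]
P̄ = F·P·Fᵀ + Q = [48 -47; -47 51]
S = H·P̄·Hᵀ + R = [229 -597; -597 1740]
K = P̄·Hᵀ·S⁻¹ = [-2775/14017 -3248/14017; -2974/14017 1348/14017]
x' − x̄ = [-85457/14017, 72598/14017] = K·y
y = (KᵀK)⁻¹·Kᵀ·(x' − x̄) = [-9, 34]
z = y + H·x̄ = [-9, 34] + [8, -36] = [-1, -2]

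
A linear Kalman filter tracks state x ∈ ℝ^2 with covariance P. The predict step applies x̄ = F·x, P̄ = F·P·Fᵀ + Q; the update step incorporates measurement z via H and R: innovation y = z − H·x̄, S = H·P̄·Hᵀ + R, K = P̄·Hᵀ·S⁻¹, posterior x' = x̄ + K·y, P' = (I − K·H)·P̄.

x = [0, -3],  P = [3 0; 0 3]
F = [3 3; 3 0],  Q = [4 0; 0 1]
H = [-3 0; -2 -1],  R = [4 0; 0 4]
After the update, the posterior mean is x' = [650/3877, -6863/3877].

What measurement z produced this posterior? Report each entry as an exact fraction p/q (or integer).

x̄ = F·x = [-9, 0]
P̄ = F·P·Fᵀ + Q = [58 27; 27 28]
S = H·P̄·Hᵀ + R = [526 429; 429 372]
K = P̄·Hᵀ·S⁻¹ = [-1127/3877 -572/11631; 1682/3877 -8383/11631]
x' − x̄ = [35543/3877, -6863/3877] = K·y
y = (KᵀK)⁻¹·Kᵀ·(x' − x̄) = [-29, -15]
z = y + H·x̄ = [-29, -15] + [27, 18] = [-2, 3]

z = [-2, 3]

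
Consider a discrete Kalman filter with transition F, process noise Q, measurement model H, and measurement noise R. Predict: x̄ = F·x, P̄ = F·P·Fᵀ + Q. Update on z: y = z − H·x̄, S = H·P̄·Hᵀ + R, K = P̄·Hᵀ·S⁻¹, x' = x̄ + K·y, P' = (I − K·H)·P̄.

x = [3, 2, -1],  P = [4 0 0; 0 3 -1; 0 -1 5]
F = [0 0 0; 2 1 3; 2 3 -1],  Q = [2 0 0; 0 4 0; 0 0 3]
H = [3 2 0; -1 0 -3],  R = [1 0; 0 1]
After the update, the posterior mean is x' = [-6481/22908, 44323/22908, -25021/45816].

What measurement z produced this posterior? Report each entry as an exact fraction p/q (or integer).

x̄ = F·x = [0, 5, 13]
P̄ = F·P·Fᵀ + Q = [2 0 0; 0 62 2; 0 2 57]
S = H·P̄·Hᵀ + R = [267 -18; -18 516]
K = P̄·Hᵀ·S⁻¹ = [85/3818 -71/22908; 5323/11454 35/7636; -169/22908 -5065/15272]
x' − x̄ = [-6481/22908, -70217/22908, -620629/45816] = K·y
y = (KᵀK)⁻¹·Kᵀ·(x' − x̄) = [-7, 41]
z = y + H·x̄ = [-7, 41] + [10, -39] = [3, 2]

z = [3, 2]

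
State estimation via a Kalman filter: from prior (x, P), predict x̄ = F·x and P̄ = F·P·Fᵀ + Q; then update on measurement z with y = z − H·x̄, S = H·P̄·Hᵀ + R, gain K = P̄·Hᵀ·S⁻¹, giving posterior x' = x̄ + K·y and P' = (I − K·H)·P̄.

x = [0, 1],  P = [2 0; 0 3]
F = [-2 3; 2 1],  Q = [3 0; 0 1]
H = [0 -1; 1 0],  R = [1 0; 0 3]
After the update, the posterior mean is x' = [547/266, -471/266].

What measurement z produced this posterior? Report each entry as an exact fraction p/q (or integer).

x̄ = F·x = [3, 1]
P̄ = F·P·Fᵀ + Q = [38 1; 1 12]
S = H·P̄·Hᵀ + R = [13 -1; -1 41]
K = P̄·Hᵀ·S⁻¹ = [-3/532 493/532; -491/532 1/532]
x' − x̄ = [-251/266, -737/266] = K·y
y = (KᵀK)⁻¹·Kᵀ·(x' − x̄) = [3, -1]
z = y + H·x̄ = [3, -1] + [-1, 3] = [2, 2]

z = [2, 2]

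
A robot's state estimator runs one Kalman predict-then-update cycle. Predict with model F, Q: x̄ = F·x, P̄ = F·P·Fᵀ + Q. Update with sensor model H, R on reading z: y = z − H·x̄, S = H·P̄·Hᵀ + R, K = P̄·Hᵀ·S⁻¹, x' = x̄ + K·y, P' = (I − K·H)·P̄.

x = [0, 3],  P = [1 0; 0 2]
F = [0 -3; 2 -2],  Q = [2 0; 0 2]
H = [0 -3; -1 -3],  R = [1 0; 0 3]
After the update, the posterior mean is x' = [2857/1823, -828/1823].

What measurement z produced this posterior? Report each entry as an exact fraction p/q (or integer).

x̄ = F·x = [-9, -6]
P̄ = F·P·Fᵀ + Q = [20 12; 12 14]
S = H·P̄·Hᵀ + R = [127 162; 162 221]
K = P̄·Hᵀ·S⁻¹ = [1116/1823 -1280/1823; -534/1823 -54/1823]
x' − x̄ = [19264/1823, 10110/1823] = K·y
y = (KᵀK)⁻¹·Kᵀ·(x' − x̄) = [-16, -29]
z = y + H·x̄ = [-16, -29] + [18, 27] = [2, -2]

z = [2, -2]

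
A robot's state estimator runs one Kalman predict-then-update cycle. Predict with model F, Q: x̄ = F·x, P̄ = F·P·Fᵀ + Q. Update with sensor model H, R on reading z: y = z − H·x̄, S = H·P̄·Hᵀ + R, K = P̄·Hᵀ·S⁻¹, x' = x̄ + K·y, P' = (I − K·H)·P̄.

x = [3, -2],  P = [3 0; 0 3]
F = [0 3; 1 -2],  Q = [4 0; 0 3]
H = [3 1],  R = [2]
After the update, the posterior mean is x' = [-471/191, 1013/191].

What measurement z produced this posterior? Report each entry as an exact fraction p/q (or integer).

x̄ = F·x = [-6, 7]
P̄ = F·P·Fᵀ + Q = [31 -18; -18 18]
S = H·P̄·Hᵀ + R = [191]
K = P̄·Hᵀ·S⁻¹ = [75/191; -36/191]
x' − x̄ = [675/191, -324/191] = K·y
y = (KᵀK)⁻¹·Kᵀ·(x' − x̄) = [9]
z = y + H·x̄ = [9] + [-11] = [-2]

z = [-2]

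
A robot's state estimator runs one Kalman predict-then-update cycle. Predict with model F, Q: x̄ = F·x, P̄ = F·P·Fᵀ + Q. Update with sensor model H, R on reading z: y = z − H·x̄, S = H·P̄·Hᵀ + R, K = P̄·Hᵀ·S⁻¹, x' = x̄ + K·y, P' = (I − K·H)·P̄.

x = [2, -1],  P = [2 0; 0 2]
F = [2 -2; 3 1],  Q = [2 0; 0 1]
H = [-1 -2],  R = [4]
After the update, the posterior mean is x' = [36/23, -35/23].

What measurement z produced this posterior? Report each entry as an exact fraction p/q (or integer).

x̄ = F·x = [6, 5]
P̄ = F·P·Fᵀ + Q = [18 8; 8 21]
S = H·P̄·Hᵀ + R = [138]
K = P̄·Hᵀ·S⁻¹ = [-17/69; -25/69]
x' − x̄ = [-102/23, -150/23] = K·y
y = (KᵀK)⁻¹·Kᵀ·(x' − x̄) = [18]
z = y + H·x̄ = [18] + [-16] = [2]

z = [2]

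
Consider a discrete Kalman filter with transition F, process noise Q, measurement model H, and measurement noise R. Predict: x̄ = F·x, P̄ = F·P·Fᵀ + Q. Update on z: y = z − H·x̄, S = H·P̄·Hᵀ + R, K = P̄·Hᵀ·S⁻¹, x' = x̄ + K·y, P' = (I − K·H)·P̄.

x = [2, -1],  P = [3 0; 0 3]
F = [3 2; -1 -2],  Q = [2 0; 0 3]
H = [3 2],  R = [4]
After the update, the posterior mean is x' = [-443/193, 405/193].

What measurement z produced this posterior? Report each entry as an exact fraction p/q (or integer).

x̄ = F·x = [4, 0]
P̄ = F·P·Fᵀ + Q = [41 -21; -21 18]
S = H·P̄·Hᵀ + R = [193]
K = P̄·Hᵀ·S⁻¹ = [81/193; -27/193]
x' − x̄ = [-1215/193, 405/193] = K·y
y = (KᵀK)⁻¹·Kᵀ·(x' − x̄) = [-15]
z = y + H·x̄ = [-15] + [12] = [-3]

z = [-3]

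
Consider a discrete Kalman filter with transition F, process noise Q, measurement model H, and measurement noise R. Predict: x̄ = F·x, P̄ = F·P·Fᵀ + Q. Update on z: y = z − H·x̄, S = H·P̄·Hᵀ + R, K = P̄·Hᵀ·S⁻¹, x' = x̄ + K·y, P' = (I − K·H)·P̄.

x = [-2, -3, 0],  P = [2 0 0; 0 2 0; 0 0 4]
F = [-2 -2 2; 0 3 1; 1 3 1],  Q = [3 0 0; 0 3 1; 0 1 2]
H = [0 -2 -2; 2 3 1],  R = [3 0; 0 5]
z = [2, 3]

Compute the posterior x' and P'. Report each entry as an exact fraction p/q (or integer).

x' = [78677/31635, -1936/10545, -4459/4218]
P' = [82123/31635 -12374/10545 1085/2109; -12374/10545 3957/3515 -572/703; 1085/2109 -572/703 1737/1406]

x̄ = F·x = [10, -9, -11]
P̄ = F·P·Fᵀ + Q = [35 -4 -8; -4 25 23; -8 23 26]
y = z − H·x̄ = [-38, 21]
S = H·P̄·Hᵀ + R = [391 -338; -338 454]
K = P̄·Hᵀ·S⁻¹ = [13898/31635 13831/31635; -2194/10545 457/10545; -593/2109 -149/4218]
x' = x̄ + K·y = [78677/31635, -1936/10545, -4459/4218]
P' = (I − K·H)·P̄ = [82123/31635 -12374/10545 1085/2109; -12374/10545 3957/3515 -572/703; 1085/2109 -572/703 1737/1406]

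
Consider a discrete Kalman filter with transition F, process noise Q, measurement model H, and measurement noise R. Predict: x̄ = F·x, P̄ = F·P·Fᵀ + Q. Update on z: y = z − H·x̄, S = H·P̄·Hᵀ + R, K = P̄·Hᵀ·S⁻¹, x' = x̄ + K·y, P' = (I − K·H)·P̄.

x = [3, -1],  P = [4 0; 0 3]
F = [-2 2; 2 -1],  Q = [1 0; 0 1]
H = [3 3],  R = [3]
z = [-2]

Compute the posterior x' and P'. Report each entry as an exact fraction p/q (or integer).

x̄ = F·x = [-8, 7]
P̄ = F·P·Fᵀ + Q = [29 -22; -22 20]
y = z − H·x̄ = [1]
S = H·P̄·Hᵀ + R = [48]
K = P̄·Hᵀ·S⁻¹ = [7/16; -1/8]
x' = x̄ + K·y = [-121/16, 55/8]
P' = (I − K·H)·P̄ = [317/16 -155/8; -155/8 77/4]

x' = [-121/16, 55/8]
P' = [317/16 -155/8; -155/8 77/4]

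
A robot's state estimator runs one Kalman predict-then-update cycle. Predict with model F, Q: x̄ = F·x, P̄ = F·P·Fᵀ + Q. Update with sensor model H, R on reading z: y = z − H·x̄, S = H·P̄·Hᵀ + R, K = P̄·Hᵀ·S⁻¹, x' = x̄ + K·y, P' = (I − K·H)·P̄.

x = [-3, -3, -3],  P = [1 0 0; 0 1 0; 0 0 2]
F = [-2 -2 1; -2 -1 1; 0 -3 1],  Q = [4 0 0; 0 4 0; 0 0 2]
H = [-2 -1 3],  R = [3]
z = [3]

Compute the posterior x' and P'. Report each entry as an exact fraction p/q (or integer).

x' = [243/31, 150/31, 240/31]
P' = [386/31 200/31 320/31; 200/31 293/31 227/31; 320/31 227/31 295/31]

x̄ = F·x = [9, 6, 6]
P̄ = F·P·Fᵀ + Q = [14 8 8; 8 11 5; 8 5 13]
y = z − H·x̄ = [9]
S = H·P̄·Hᵀ + R = [93]
K = P̄·Hᵀ·S⁻¹ = [-4/31; -4/31; 6/31]
x' = x̄ + K·y = [243/31, 150/31, 240/31]
P' = (I − K·H)·P̄ = [386/31 200/31 320/31; 200/31 293/31 227/31; 320/31 227/31 295/31]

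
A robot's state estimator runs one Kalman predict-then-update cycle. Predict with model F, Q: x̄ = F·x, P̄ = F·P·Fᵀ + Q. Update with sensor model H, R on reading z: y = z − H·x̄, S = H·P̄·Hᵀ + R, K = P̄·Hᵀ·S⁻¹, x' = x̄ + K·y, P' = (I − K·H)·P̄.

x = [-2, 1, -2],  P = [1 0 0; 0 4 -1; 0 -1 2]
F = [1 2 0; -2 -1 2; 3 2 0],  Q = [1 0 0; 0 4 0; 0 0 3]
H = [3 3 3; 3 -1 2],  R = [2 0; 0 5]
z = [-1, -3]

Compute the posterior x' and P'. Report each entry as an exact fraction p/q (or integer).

x̄ = F·x = [0, -1, -4]
P̄ = F·P·Fᵀ + Q = [18 -14 19; -14 24 -18; 19 -18 28]
y = z − H·x̄ = [14, 4]
S = H·P̄·Hᵀ + R = [398 405; 405 687]
K = P̄·Hᵀ·S⁻¹ = [1491/36467 14243/109401; 8274/36467 -10292/36467; 2238/36467 16903/109401]
x' = x̄ + K·y = [119594/109401, 38201/36467, -275996/109401]
P' = (I − K·H)·P̄ = [150823/109401 9508/36467 -176365/109401; 9508/36467 24000/36467 -27992/36467; -176365/109401 -27992/36467 264817/109401]

x' = [119594/109401, 38201/36467, -275996/109401]
P' = [150823/109401 9508/36467 -176365/109401; 9508/36467 24000/36467 -27992/36467; -176365/109401 -27992/36467 264817/109401]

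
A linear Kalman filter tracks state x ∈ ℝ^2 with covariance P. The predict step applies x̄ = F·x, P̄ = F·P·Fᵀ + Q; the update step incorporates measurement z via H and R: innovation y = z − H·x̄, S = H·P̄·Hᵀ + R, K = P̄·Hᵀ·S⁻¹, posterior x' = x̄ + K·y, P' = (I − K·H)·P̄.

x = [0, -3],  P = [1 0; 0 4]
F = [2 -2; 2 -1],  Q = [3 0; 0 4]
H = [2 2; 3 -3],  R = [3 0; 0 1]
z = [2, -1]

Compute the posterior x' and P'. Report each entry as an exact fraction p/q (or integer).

x' = [3721/9772, 1689/2443]
P' = [4161/19544 384/2443; 384/2443 516/2443]

x̄ = F·x = [6, 3]
P̄ = F·P·Fᵀ + Q = [23 12; 12 12]
y = z − H·x̄ = [-16, -10]
S = H·P̄·Hᵀ + R = [239 66; 66 100]
K = P̄·Hᵀ·S⁻¹ = [2411/9772 3267/19544; 600/2443 -396/2443]
x' = x̄ + K·y = [3721/9772, 1689/2443]
P' = (I − K·H)·P̄ = [4161/19544 384/2443; 384/2443 516/2443]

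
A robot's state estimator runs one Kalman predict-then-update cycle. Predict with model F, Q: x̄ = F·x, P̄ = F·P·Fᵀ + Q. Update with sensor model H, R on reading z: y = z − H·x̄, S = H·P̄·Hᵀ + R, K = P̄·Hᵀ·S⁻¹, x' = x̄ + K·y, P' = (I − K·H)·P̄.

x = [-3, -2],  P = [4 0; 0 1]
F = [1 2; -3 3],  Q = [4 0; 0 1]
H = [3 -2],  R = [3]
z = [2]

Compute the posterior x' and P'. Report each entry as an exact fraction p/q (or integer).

x' = [-1177/367, -2089/367]
P' = [2100/367 3078/367; 3078/367 4782/367]

x̄ = F·x = [-7, 3]
P̄ = F·P·Fᵀ + Q = [12 -6; -6 46]
y = z − H·x̄ = [29]
S = H·P̄·Hᵀ + R = [367]
K = P̄·Hᵀ·S⁻¹ = [48/367; -110/367]
x' = x̄ + K·y = [-1177/367, -2089/367]
P' = (I − K·H)·P̄ = [2100/367 3078/367; 3078/367 4782/367]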